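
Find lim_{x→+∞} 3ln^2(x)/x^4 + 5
The quotient is an ∞/∞ indeterminate form as x → +∞.
The polynomial denominator x^4 dominates the logarithmic numerator (any positive power of x ≫ ln^2(x) as x → ∞), so the quotient → 0.
Adding the constant: 0 + 5 = 5. Limit = 5.

Final answer: 5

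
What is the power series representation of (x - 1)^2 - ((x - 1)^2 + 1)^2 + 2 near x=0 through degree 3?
4·x^3 - 7·x^2 + 6·x - 1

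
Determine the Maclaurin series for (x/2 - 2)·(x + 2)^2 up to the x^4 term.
x^3/2 - 6·x - 8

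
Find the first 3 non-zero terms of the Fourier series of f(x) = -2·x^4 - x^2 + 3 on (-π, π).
(-92 + 16·π^2)·cos(x) + (5 - 4·π^2)·cos(2·x) - 2·π^4/5 - π^2/3 + 3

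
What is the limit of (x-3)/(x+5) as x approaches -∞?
Evaluate the dominant behaviour as x → -∞; each term tends to a finite value or vanishes.
Limit = 1.

Final answer: 1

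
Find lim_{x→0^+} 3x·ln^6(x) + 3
The product is a 0·∞ indeterminate form at x → 0⁺.
Rewrite the product as 3·ln^6(x) / x^(-1) and apply L'Hôpital, or use the standard hierarchy x^(-1) ≫ |ln x|^6 as x → 0⁺.
The indeterminate product → 0, so the limit = 3.

Final answer: 3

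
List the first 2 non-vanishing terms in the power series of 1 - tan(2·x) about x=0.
1 - 2·x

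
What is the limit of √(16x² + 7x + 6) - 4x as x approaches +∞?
As x → +∞: multiply by the conjugate to get (7x+6)/(√(16x²+7x+6)+4x); the denominator ~ 8x, so the limit is 7/8.
Limit = 7/8.

Final answer: 7/8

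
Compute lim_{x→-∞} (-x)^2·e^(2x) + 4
The product is a 0·∞ indeterminate form at x → -∞.
Rewrite the product as (-x)^2 / e^(-2x) (an ∞/∞ form) and apply L'Hôpital, or use the standard hierarchy e^(2|x|) ≫ |(-x)^2| as x → -∞.
The indeterminate product → 0, so the limit = 4.

Final answer: 4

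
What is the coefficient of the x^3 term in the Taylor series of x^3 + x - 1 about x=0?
Expand to order 3: x^3 + x - 1 = x^3 + x - 1 + O(x^4).
The coefficient of x^3 is 1.

Final answer: 1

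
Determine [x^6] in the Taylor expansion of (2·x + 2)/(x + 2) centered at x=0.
Expand to order 6: (2·x + 2)/(x + 2) = -x^6/64 + x^5/32 - x^4/16 + x^3/8 - x^2/4 + x/2 + 1 + O(x^7).
The coefficient of x^6 is -1/64.

Final answer: -1/64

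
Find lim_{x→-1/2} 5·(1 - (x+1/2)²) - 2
Direct substitution at x = -1/2 gives 3.

Final answer: 3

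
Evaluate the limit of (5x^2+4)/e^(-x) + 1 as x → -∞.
The quotient is an ∞/∞ indeterminate form as x → -∞.
Compare growth rates of the dominant terms (exponentials ≫ polynomials ≫ logarithms), or apply L'Hôpital's rule; the quotient → 0.
Adding the constant: 0 + 1 = 1. Limit = 1.

Final answer: 1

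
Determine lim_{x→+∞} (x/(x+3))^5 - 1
As x → +∞: x/(x+3) = 1/(1 + 3/x) → 1, and the 5th power of a limit-1 base also → 1; with the additive constant, 1 - 1 = 0.
Limit = 0.

Final answer: 0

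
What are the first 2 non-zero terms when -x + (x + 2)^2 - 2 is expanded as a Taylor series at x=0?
3·x + 2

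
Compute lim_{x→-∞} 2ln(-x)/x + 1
The quotient is an ∞/∞ indeterminate form as x → -∞.
Compare growth rates of the dominant terms (exponentials ≫ polynomials ≫ logarithms), or apply L'Hôpital's rule; the quotient → 0.
Adding the constant: 0 + 1 = 1. Limit = 1.

Final answer: 1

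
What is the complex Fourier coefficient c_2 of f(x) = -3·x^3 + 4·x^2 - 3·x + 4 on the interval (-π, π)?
Compute the real Fourier coefficients first: a_2 = 4, b_2 = -3/2 + 3·π^2.
Then c_2 = (a_2 − i·b_2)/2 = 2 - 3·i·π^2/2 + 3·i/4.

Final answer: 2 - 3·i·π^2/2 + 3·i/4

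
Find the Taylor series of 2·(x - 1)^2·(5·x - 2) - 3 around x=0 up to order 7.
10·x^3 - 24·x^2 + 18·x - 7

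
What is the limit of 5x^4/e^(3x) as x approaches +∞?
This is an ∞/∞ indeterminate form as x → +∞.
The exponential denominator e^(3x) dominates the polynomial numerator (e^x ≫ x^4 as x → ∞), so the quotient → 0.
Limit = 0.

Final answer: 0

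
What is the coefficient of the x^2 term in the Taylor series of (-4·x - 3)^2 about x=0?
Expand to order 2: (-4·x - 3)^2 = 16·x^2 + 24·x + 9 + O(x^3).
The coefficient of x^2 is 16.

Final answer: 16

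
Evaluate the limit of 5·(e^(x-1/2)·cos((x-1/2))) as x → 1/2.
Direct substitution at x = 1/2 gives 5.

Final answer: 5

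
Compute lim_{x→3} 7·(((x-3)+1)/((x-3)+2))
Direct substitution at x = 3 gives 7/2.

Final answer: 7/2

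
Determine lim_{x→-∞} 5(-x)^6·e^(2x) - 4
The product is a 0·∞ indeterminate form at x → -∞.
Rewrite the product as 5(-x)^6 / e^(-2x) (an ∞/∞ form) and apply L'Hôpital, or use the standard hierarchy e^(2|x|) ≫ |(-x)^6| as x → -∞.
The indeterminate product → 0, so the limit = -4.

Final answer: -4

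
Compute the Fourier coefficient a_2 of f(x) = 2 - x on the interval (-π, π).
a_2 = (1/π) ∫_{-π}^{π} f(x)·cos(2x) dx.
Evaluate the integral (use parity and integration by parts as needed): a_2 = 0.

Final answer: 0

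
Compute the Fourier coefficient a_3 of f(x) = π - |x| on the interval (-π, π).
a_3 = (1/π) ∫_{-π}^{π} f(x)·cos(3x) dx.
Evaluate the integral (use parity and integration by parts as needed): a_3 = 4/(9·π).

Final answer: 4/(9·π)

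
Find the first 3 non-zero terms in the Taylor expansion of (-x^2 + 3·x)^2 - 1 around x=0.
-6·x^3 + 9·x^2 - 1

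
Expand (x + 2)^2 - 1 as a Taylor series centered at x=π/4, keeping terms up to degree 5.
π^2/16 + 3 + π + (π/2 + 4)·(x - π/4) + (x - π/4)^2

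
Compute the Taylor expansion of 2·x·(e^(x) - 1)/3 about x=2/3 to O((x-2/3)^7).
-4/9 + 4·e^(2/3)/9 + (-2/3 + 10·e^(2/3)/9)·(x - 2/3) + 8·e^(2/3)·(x - 2/3)^2/9 + 11·e^(2/3)·(x - 2/3)^3/27 + 7·e^(2/3)·(x - 2/3)^4/54 + 17·e^(2/3)·(x - 2/3)^5/540 + e^(2/3)·(x - 2/3)^6/162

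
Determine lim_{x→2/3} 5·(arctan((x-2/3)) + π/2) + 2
Direct substitution at x = 2/3 gives 2 + 5·π/2.

Final answer: 2 + 5·π/2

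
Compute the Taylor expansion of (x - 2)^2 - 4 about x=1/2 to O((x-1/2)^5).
-7/4 - 3·(x - 1/2) + (x - 1/2)^2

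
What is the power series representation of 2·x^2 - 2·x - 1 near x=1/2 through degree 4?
-3/2 + 2·(x - 1/2)^2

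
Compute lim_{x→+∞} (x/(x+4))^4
As x → +∞: x/(x+4) = 1/(1 + 4/x) → 1, and the 4th power of a limit-1 base also → 1.
Limit = 1.

Final answer: 1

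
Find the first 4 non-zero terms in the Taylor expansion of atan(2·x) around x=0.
-128·x^7/7 + 32·x^5/5 - 8·x^3/3 + 2·x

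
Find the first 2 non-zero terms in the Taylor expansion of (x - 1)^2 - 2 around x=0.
-2·x - 1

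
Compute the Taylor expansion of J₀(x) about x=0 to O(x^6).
x^4/64 - x^2/4 + 1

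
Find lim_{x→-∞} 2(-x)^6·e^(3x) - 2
The product is a 0·∞ indeterminate form at x → -∞.
Rewrite the product as 2(-x)^6 / e^(-3x) (an ∞/∞ form) and apply L'Hôpital, or use the standard hierarchy e^(3|x|) ≫ |(-x)^6| as x → -∞.
The indeterminate product → 0, so the limit = -2.

Final answer: -2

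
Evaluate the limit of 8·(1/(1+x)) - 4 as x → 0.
Direct substitution at x = 0 gives 4.

Final answer: 4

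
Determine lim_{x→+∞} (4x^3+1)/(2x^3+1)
This is an ∞/∞ indeterminate form as x → +∞.
Divide numerator and denominator by x^3 and let the lower-order terms vanish; the leading terms give 4/2 = 2.
Limit = 2.

Final answer: 2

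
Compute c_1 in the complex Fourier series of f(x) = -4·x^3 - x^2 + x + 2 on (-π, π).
Compute the real Fourier coefficients first: a_1 = 4, b_1 = 50 - 8·π^2.
Then c_1 = (a_1 − i·b_1)/2 = 2 - 25·i + 4·i·π^2.

Final answer: 2 - 25·i + 4·i·π^2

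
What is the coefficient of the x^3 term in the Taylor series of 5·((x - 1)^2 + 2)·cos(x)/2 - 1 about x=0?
Expand to order 3: 5·((x - 1)^2 + 2)·cos(x)/2 - 1 = 5·x^3/2 - 5·x^2/4 - 5·x + 13/2 + O(x^4).
The coefficient of x^3 is 5/2.

Final answer: 5/2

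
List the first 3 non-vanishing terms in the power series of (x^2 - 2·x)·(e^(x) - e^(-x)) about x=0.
-2·x^4/3 + 2·x^3 - 4·x^2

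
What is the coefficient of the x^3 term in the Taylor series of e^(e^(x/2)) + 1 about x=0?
Expand to order 3: e^(e^(x/2)) + 1 = 5·e·x^3/48 + e·x^2/4 + e·x/2 + 1 + e + O(x^4).
The coefficient of x^3 is 5·e/48.

Final answer: 5·e/48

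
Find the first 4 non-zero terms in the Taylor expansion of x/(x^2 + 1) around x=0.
-x^7 + x^5 - x^3 + x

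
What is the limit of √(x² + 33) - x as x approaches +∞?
This is an ∞ − ∞ indeterminate form.
Multiply and divide by the conjugate √(x²+33) + x; the x² terms cancel, leaving 33/(√(x²+33)+x) → 0.
Limit = 0.

Final answer: 0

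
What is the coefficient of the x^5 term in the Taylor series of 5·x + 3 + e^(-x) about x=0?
Expand to order 5: 5·x + 3 + e^(-x) = -x^5/120 + x^4/24 - x^3/6 + x^2/2 + 4·x + 4 + O(x^6).
The coefficient of x^5 is -1/120.

Final answer: -1/120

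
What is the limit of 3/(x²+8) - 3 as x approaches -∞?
Evaluate the dominant behaviour as x → -∞; each term tends to a finite value or vanishes.
Limit = -3.

Final answer: -3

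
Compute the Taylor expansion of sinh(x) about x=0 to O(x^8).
x^7/5040 + x^5/120 + x^3/6 + x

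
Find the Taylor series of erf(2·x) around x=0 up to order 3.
-16·x^3/(3·√(π)) + 4·x/√(π)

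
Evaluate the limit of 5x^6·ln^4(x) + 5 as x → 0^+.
The product is a 0·∞ indeterminate form at x → 0⁺.
Rewrite the product as 5·ln^4(x) / x^(-6) and apply L'Hôpital, or use the standard hierarchy x^(-6) ≫ |ln x|^4 as x → 0⁺.
The indeterminate product → 0, so the limit = 5.

Final answer: 5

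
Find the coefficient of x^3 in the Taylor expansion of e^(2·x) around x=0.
Expand to order 3: e^(2·x) = 4·x^3/3 + 2·x^2 + 2·x + 1 + O(x^4).
The coefficient of x^3 is 4/3.

Final answer: 4/3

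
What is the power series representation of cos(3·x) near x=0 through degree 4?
27·x^4/8 - 9·x^2/2 + 1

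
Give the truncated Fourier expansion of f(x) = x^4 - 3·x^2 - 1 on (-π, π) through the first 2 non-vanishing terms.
(60 - 8·π^2)·cos(x) - π^2 - 1 + π^4/5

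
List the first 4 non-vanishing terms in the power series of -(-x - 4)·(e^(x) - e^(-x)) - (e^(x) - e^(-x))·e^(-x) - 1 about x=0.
x^4 + 4·x^2 + 6·x - 1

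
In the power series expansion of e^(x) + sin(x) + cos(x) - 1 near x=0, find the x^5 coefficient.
Expand to order 5: e^(x) + sin(x) + cos(x) - 1 = x^5/60 + x^4/12 + 2·x + 1 + O(x^6).
The coefficient of x^5 is 1/60.

Final answer: 1/60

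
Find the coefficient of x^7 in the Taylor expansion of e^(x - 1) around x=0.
Expand to order 7: e^(x - 1) = x^7·e^(-1)/5040 + x^6·e^(-1)/720 + x^5·e^(-1)/120 + x^4·e^(-1)/24 + x^3·e^(-1)/6 + x^2·e^(-1)/2 + x·e^(-1) + e^(-1) + O(x^8).
The coefficient of x^7 is e^(-1)/5040.

Final answer: e^(-1)/5040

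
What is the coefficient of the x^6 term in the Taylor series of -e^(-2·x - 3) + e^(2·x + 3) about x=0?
Expand to order 6: -e^(-2·x - 3) + e^(2·x + 3) = x^6·(-4·e^(-3)/45 + 4·e^(3)/45) + x^5·(4·e^(-3)/15 + 4·e^(3)/15) + x^4·(-2·e^(-3)/3 + 2·e^(3)/3) + x^3·(4·e^(-3)/3 + 4·e^(3)/3) + x^2·(-2·e^(-3) + 2·e^(3)) + x·(2·e^(-3) + 2·e^(3)) - e^(-3) + e^(3) + O(x^7).
The coefficient of x^6 is -4·e^(-3)/45 + 4·e^(3)/45.

Final answer: -4·e^(-3)/45 + 4·e^(3)/45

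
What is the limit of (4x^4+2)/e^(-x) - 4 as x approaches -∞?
The quotient is an ∞/∞ indeterminate form as x → -∞.
Compare growth rates of the dominant terms (exponentials ≫ polynomials ≫ logarithms), or apply L'Hôpital's rule; the quotient → 0.
Adding the constant: 0 - 4 = -4. Limit = -4.

Final answer: -4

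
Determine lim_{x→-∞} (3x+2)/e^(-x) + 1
The quotient is an ∞/∞ indeterminate form as x → -∞.
Compare growth rates of the dominant terms (exponentials ≫ polynomials ≫ logarithms), or apply L'Hôpital's rule; the quotient → 0.
Adding the constant: 0 + 1 = 1. Limit = 1.

Final answer: 1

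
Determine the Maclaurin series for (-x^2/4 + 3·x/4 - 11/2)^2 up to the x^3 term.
-3·x^3/8 + 53·x^2/16 - 33·x/4 + 121/4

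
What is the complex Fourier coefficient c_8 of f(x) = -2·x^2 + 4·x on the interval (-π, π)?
Compute the real Fourier coefficients first: a_8 = -1/8, b_8 = -1.
Then c_8 = (a_8 − i·b_8)/2 = -1/16 + i/2.

Final answer: -1/16 + i/2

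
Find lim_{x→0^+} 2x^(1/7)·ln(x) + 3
The product is a 0·∞ indeterminate form at x → 0⁺.
Rewrite the product as 2·ln(x) / x^(-1/7) and apply L'Hôpital, or use the standard hierarchy x^(-1/7) ≫ |ln x| as x → 0⁺.
The indeterminate product → 0, so the limit = 3.

Final answer: 3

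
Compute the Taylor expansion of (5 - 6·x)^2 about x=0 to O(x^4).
36·x^2 - 60·x + 25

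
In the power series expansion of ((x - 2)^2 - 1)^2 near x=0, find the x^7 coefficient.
Expand to order 7: ((x - 2)^2 - 1)^2 = x^4 - 8·x^3 + 22·x^2 - 24·x + 9 + O(x^8).
The coefficient of x^7 is 0.

Final answer: 0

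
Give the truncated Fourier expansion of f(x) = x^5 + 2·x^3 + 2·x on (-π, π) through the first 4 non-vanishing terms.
(-36·π^2 + 2·π^4 + 220)·sin(x) + (-π^4 - 13/2 + 3·π^2)·sin(2·x) + (-4·π^2/27 + 116/81 + 2·π^4/3)·sin(3·x) + (-π^4/2 - 3·π^2/8 - 55/64)·sin(4·x)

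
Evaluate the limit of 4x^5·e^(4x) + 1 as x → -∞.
The product is a 0·∞ indeterminate form at x → -∞.
Rewrite the product as 4x^5 / e^(-4x) (an ∞/∞ form) and apply L'Hôpital, or use the standard hierarchy e^(4|x|) ≫ |x^5| as x → -∞.
The indeterminate product → 0, so the limit = 1.

Final answer: 1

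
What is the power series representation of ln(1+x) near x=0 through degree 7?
x^7/7 - x^6/6 + x^5/5 - x^4/4 + x^3/3 - x^2/2 + x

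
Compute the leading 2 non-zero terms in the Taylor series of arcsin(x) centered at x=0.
x^3/6 + x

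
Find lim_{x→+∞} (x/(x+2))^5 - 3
As x → +∞: x/(x+2) = 1/(1 + 2/x) → 1, and the 5th power of a limit-1 base also → 1; with the additive constant, 1 - 3 = -2.
Limit = -2.

Final answer: -2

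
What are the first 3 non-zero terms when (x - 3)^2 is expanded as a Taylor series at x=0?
x^2 - 6·x + 9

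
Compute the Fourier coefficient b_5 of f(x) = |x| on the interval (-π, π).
b_5 = (1/π) ∫_{-π}^{π} f(x)·sin(5x) dx.
Evaluate the integral (use parity and integration by parts as needed): b_5 = 0.

Final answer: 0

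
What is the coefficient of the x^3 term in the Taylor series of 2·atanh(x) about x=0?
Expand to order 3: 2·atanh(x) = 2·x^3/3 + 2·x + O(x^4).
The coefficient of x^3 is 2/3.

Final answer: 2/3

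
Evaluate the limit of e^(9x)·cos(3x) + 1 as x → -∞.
Evaluate the dominant behaviour as x → -∞; each term tends to a finite value or vanishes.
Limit = 1.

Final answer: 1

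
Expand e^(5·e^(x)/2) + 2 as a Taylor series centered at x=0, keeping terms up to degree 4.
955·x^4·e^(5/2)/128 + 295·x^3·e^(5/2)/48 + 35·x^2·e^(5/2)/8 + 5·x·e^(5/2)/2 + 2 + e^(5/2)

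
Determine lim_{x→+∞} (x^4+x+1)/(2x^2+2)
This is an ∞/∞ indeterminate form as x → +∞.
Divide numerator and denominator by x^4 and let the lower-order terms vanish; the numerator's degree 4 exceeds the denominator's degree 2, so the quotient diverges.
Limit = ∞.

Final answer: ∞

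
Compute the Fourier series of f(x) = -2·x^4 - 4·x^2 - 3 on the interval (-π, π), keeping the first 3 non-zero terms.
(-80 + 16·π^2)·cos(x) + (2 - 4·π^2)·cos(2·x) - 2·π^4/5 - 4·π^2/3 - 3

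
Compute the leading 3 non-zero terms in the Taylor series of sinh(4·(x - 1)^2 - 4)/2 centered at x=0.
-128·x^3/3 + 2·x^2 - 4·x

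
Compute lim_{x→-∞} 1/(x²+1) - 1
Evaluate the dominant behaviour as x → -∞; each term tends to a finite value or vanishes.
Limit = -1.

Final answer: -1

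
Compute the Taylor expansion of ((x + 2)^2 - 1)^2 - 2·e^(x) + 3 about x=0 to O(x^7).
-x^6/360 - x^5/60 + 11·x^4/12 + 23·x^3/3 + 21·x^2 + 22·x + 10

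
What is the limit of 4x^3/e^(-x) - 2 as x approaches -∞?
The quotient is an ∞/∞ indeterminate form as x → -∞.
Compare growth rates of the dominant terms (exponentials ≫ polynomials ≫ logarithms), or apply L'Hôpital's rule; the quotient → 0.
Adding the constant: 0 - 2 = -2. Limit = -2.

Final answer: -2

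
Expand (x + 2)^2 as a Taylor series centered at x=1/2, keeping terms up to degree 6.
25/4 + 5·(x - 1/2) + (x - 1/2)^2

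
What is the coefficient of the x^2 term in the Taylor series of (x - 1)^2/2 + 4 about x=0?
Expand to order 2: (x - 1)^2/2 + 4 = x^2/2 - x + 9/2 + O(x^3).
The coefficient of x^2 is 1/2.

Final answer: 1/2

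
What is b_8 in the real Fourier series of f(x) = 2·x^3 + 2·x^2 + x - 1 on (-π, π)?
b_8 = (1/π) ∫_{-π}^{π} f(x)·sin(8x) dx.
Evaluate the integral (use parity and integration by parts as needed): b_8 = -π^2/2 - 13/64.

Final answer: -π^2/2 - 13/64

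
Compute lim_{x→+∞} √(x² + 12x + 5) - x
This is an ∞ − ∞ indeterminate form.
Multiply and divide by the conjugate √(x²+12x + 5) + x; the x² terms cancel, leaving (12x + 5)/(√(x²+12x + 5)+x) → 12/2 = 6.
Limit = 6.

Final answer: 6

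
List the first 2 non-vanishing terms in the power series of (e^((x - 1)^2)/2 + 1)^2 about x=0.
-2·e·x·(1 + e/2) + (1 + e/2)^2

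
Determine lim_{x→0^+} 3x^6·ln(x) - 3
The product is a 0·∞ indeterminate form at x → 0⁺.
Rewrite the product as 3·ln(x) / x^(-6) and apply L'Hôpital, or use the standard hierarchy x^(-6) ≫ |ln x| as x → 0⁺.
The indeterminate product → 0, so the limit = -3.

Final answer: -3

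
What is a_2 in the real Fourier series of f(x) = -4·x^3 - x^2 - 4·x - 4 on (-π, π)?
a_2 = (1/π) ∫_{-π}^{π} f(x)·cos(2x) dx.
Evaluate the integral (use parity and integration by parts as needed): a_2 = -1.

Final answer: -1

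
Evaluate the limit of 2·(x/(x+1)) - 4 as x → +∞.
Evaluate the dominant behaviour as x → +∞; each term tends to a finite value or vanishes.
Limit = -2.

Final answer: -2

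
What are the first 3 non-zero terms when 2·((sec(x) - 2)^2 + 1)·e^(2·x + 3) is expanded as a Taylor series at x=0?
6·x^2·e^(3) + 8·x·e^(3) + 4·e^(3)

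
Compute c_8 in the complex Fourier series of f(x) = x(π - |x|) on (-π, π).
Compute the real Fourier coefficients first: a_8 = 0, b_8 = 0.
Then c_8 = (a_8 − i·b_8)/2 = 0.

Final answer: 0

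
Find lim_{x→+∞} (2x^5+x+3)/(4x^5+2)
This is an ∞/∞ indeterminate form as x → +∞.
Divide numerator and denominator by x^5 and let the lower-order terms vanish; the leading terms give 2/4 = 1/2.
Limit = 1/2.

Final answer: 1/2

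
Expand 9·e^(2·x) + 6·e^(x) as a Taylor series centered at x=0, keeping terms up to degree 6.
97·x^6/120 + 49·x^5/20 + 25·x^4/4 + 13·x^3 + 21·x^2 + 24·x + 15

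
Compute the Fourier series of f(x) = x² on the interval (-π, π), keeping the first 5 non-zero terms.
-4·cos(x) + cos(2·x) - 4·cos(3·x)/9 + cos(4·x)/4 + π^2/3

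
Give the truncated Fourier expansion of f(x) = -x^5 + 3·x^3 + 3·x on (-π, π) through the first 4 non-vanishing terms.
(-270 - 2·π^4 + 46·π^2)·sin(x) + (-8·π^2 + 9 + π^4)·sin(2·x) + (-2·π^4/3 - 26/81 + 94·π^2/27)·sin(3·x) + (-17·π^2/8 - 45/64 + π^4/2)·sin(4·x)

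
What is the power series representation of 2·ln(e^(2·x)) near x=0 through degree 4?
4·x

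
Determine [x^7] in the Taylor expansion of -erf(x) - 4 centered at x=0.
Expand to order 7: -erf(x) - 4 = x^7/(21·√(π)) - x^5/(5·√(π)) + 2·x^3/(3·√(π)) - 2·x/√(π) - 4 + O(x^8).
The coefficient of x^7 is 1/(21·√(π)).

Final answer: 1/(21·√(π))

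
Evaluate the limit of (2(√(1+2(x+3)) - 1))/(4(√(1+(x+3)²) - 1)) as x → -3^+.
Both numerator and denominator → 0 as x → -3^+; this is a 0/0 indeterminate form.
Expand each to leading order near x = -3: numerator ~ 2·(x + 3), denominator ~ 2·(x + 3)^2.
The limit of the ratio is ∞.

Final answer: ∞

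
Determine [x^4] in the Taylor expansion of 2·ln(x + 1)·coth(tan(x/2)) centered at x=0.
Expand to order 4: 2·ln(x + 1)·coth(tan(x/2)) = 49·x^4/60 - x^3 + 4·x^2/3 - 2·x + 4 + O(x^5).
The coefficient of x^4 is 49/60.

Final answer: 49/60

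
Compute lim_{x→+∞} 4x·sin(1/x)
As x → +∞: let u = 1/x → 0⁺; then 4·x·sin(1/x) = 4·1·sin(u)/u → 4·1·1 = 4.
Limit = 4.

Final answer: 4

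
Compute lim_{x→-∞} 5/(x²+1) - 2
Evaluate the dominant behaviour as x → -∞; each term tends to a finite value or vanishes.
Limit = -2.

Final answer: -2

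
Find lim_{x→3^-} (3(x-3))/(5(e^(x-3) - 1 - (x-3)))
Both numerator and denominator → 0 as x → 3^-; this is a 0/0 indeterminate form.
Expand each to leading order near x = 3: numerator ~ 3·(x - 3), denominator ~ 5·(x - 3)^2/2.
The limit of the ratio is -∞.

Final answer: -∞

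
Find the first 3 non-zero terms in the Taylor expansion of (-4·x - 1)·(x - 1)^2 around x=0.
7·x^2 - 2·x - 1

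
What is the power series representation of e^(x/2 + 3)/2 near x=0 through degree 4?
x^4·e^(3)/768 + x^3·e^(3)/96 + x^2·e^(3)/16 + x·e^(3)/4 + e^(3)/2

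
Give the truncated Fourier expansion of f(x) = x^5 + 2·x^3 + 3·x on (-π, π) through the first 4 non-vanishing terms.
(-36·π^2 + 2·π^4 + 222)·sin(x) + (-π^4 - 15/2 + 3·π^2)·sin(2·x) + (-4·π^2/27 + 170/81 + 2·π^4/3)·sin(3·x) + (-π^4/2 - 3·π^2/8 - 87/64)·sin(4·x)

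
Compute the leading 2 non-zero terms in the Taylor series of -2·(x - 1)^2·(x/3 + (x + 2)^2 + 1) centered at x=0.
34·x/3 - 10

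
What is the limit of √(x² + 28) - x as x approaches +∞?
This is an ∞ − ∞ indeterminate form.
Multiply and divide by the conjugate √(x²+28) + x; the x² terms cancel, leaving 28/(√(x²+28)+x) → 0.
Limit = 0.

Final answer: 0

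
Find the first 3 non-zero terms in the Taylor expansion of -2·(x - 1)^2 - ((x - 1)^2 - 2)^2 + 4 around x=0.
4·x^3 - 4·x^2 + 1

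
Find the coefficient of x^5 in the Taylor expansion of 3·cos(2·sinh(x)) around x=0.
Expand to order 5: 3·cos(2·sinh(x)) = 3 - 6·x^2 + O(x^6).
The coefficient of x^5 is 0.

Final answer: 0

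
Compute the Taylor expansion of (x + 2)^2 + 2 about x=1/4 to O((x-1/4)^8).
113/16 + 9·(x - 1/4)/2 + (x - 1/4)^2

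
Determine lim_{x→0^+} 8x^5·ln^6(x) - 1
The product is a 0·∞ indeterminate form at x → 0⁺.
Rewrite the product as 8·ln^6(x) / x^(-5) and apply L'Hôpital, or use the standard hierarchy x^(-5) ≫ |ln x|^6 as x → 0⁺.
The indeterminate product → 0, so the limit = -1.

Final answer: -1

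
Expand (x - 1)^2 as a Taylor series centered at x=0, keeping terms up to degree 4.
x^2 - 2·x + 1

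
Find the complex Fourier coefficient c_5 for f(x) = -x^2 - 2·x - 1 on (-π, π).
Compute the real Fourier coefficients first: a_5 = 4/25, b_5 = -4/5.
Then c_5 = (a_5 − i·b_5)/2 = 2/25 + 2·i/5.

Final answer: 2/25 + 2·i/5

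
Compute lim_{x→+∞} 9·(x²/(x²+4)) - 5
Evaluate the dominant behaviour as x → +∞; each term tends to a finite value or vanishes.
Limit = 4.

Final answer: 4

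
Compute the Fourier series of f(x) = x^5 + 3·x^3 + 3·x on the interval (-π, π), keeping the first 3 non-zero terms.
(-34·π^2 + 2·π^4 + 210)·sin(x) + (-π^4 - 6 + 2·π^2)·sin(2·x) + (134/81 + 14·π^2/27 + 2·π^4/3)·sin(3·x)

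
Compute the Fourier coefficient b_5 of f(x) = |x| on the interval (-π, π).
b_5 = (1/π) ∫_{-π}^{π} f(x)·sin(5x) dx.
Evaluate the integral (use parity and integration by parts as needed): b_5 = 0.

Final answer: 0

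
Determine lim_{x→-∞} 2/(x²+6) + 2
Evaluate the dominant behaviour as x → -∞; each term tends to a finite value or vanishes.
Limit = 2.

Final answer: 2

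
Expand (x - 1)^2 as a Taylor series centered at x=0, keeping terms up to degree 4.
x^2 - 2·x + 1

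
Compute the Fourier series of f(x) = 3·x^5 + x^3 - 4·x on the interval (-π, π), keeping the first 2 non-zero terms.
(-118·π^2 + 6·π^4 + 700)·sin(x) + (-3·π^4 - 17 + 14·π^2)·sin(2·x)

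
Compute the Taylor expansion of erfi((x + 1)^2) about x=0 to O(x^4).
24·e·x^3/√(π) + 10·e·x^2/√(π) + 4·e·x/√(π) + erfi(1)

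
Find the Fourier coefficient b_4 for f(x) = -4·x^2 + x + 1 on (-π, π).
b_4 = (1/π) ∫_{-π}^{π} f(x)·sin(4x) dx.
Evaluate the integral (use parity and integration by parts as needed): b_4 = -1/2.

Final answer: -1/2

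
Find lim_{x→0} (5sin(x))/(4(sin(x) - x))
Both numerator and denominator → 0 as x → 0; this is a 0/0 indeterminate form.
Expand each to leading order near x = 0: numerator ~ 5·x, denominator ~ -2·x^3/3.
The limit of the ratio is -∞.

Final answer: -∞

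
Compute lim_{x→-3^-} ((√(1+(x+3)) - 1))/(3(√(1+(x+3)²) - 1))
Both numerator and denominator → 0 as x → -3^-; this is a 0/0 indeterminate form.
Expand each to leading order near x = -3: numerator ~ (x + 3)/2, denominator ~ 3·(x + 3)^2/2.
The limit of the ratio is -∞.

Final answer: -∞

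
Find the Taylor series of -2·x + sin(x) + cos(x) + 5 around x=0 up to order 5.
x^5/120 + x^4/24 - x^3/6 - x^2/2 - x + 6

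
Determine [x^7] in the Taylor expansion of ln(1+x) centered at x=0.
Expand to order 7: ln(1+x) = x^7/7 - x^6/6 + x^5/5 - x^4/4 + x^3/3 - x^2/2 + x + O(x^8).
The coefficient of x^7 is 1/7.

Final answer: 1/7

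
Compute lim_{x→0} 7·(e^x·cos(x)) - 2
Direct substitution at x = 0 gives 5.

Final answer: 5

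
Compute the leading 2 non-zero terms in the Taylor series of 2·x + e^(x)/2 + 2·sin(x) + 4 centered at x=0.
9·x/2 + 9/2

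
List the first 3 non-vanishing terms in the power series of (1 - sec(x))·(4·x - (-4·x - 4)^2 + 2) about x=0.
131·x^4/12 + 14·x^3 + 7·x^2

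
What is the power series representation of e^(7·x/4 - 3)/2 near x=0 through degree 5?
16807·x^5·e^(-3)/245760 + 2401·x^4·e^(-3)/12288 + 343·x^3·e^(-3)/768 + 49·x^2·e^(-3)/64 + 7·x·e^(-3)/8 + e^(-3)/2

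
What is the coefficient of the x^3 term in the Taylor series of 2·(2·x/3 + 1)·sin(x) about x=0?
Expand to order 3: 2·(2·x/3 + 1)·sin(x) = -x^3/3 + 4·x^2/3 + 2·x + O(x^4).
The coefficient of x^3 is -1/3.

Final answer: -1/3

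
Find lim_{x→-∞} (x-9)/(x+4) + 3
Evaluate the dominant behaviour as x → -∞; each term tends to a finite value or vanishes.
Limit = 4.

Final answer: 4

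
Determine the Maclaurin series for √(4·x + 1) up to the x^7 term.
264·x^7 - 84·x^6 + 28·x^5 - 10·x^4 + 4·x^3 - 2·x^2 + 2·x + 1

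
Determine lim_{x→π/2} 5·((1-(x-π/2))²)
Direct substitution at x = π/2 gives 5.

Final answer: 5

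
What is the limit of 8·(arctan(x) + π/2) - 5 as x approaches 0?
Direct substitution at x = 0 gives -5 + 4·π.

Final answer: -5 + 4·π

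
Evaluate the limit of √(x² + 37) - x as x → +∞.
This is an ∞ − ∞ indeterminate form.
Multiply and divide by the conjugate √(x²+37) + x; the x² terms cancel, leaving 37/(√(x²+37)+x) → 0.
Limit = 0.

Final answer: 0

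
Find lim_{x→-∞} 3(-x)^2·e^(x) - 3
The product is a 0·∞ indeterminate form at x → -∞.
Rewrite the product as 3(-x)^2 / e^(-x) (an ∞/∞ form) and apply L'Hôpital, or use the standard hierarchy e^(|x|) ≫ |(-x)^2| as x → -∞.
The indeterminate product → 0, so the limit = -3.

Final answer: -3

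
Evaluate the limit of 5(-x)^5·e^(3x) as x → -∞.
This is a 0·∞ indeterminate form at x → -∞.
Rewrite the product as 5(-x)^5 / e^(-3x) (an ∞/∞ form) and apply L'Hôpital, or use the standard hierarchy e^(3|x|) ≫ |(-x)^5| as x → -∞.
The indeterminate product → 0, so the limit = 0.

Final answer: 0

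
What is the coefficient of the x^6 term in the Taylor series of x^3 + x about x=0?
Expand to order 6: x^3 + x = x^3 + x + O(x^7).
The coefficient of x^6 is 0.

Final answer: 0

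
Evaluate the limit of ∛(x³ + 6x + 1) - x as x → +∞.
This is an ∞ − ∞ indeterminate form.
Multiply by (A² + AB + B²)/(A² + AB + B²) where A = ∛(x³+6x + 1), B = x to use A³ − B³ = (A−B)(A²+AB+B²); the x³ terms cancel, leaving (6x + 1)/(A²+AB+B²) with denominator ~ 3x², so the limit is 0.
Limit = 0.

Final answer: 0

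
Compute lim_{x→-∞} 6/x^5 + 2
Evaluate the dominant behaviour as x → -∞; each term tends to a finite value or vanishes.
Limit = 2.

Final answer: 2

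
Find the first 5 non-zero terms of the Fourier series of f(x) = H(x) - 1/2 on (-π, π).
2·sin(x)/π + 2·sin(3·x)/(3·π) + 2·sin(5·x)/(5·π) + 2·sin(7·x)/(7·π) + 2·sin(9·x)/(9·π)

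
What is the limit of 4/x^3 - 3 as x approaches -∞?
Evaluate the dominant behaviour as x → -∞; each term tends to a finite value or vanishes.
Limit = -3.

Final answer: -3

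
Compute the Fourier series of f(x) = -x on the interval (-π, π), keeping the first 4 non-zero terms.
-2·sin(x) + sin(2·x) - 2·sin(3·x)/3 + sin(4·x)/2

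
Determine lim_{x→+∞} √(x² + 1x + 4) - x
This is an ∞ − ∞ indeterminate form.
Multiply and divide by the conjugate √(x²+1x + 4) + x; the x² terms cancel, leaving (1x + 4)/(√(x²+1x + 4)+x) → 1/2.
Limit = 1/2.

Final answer: 1/2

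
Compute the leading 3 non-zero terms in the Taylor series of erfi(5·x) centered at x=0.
625·x^5/√(π) + 250·x^3/(3·√(π)) + 10·x/√(π)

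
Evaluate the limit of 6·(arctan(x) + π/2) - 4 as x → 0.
Direct substitution at x = 0 gives -4 + 3·π.

Final answer: -4 + 3·π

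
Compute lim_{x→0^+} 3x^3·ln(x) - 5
The product is a 0·∞ indeterminate form at x → 0⁺.
Rewrite the product as 3·ln(x) / x^(-3) and apply L'Hôpital, or use the standard hierarchy x^(-3) ≫ |ln x| as x → 0⁺.
The indeterminate product → 0, so the limit = -5.

Final answer: -5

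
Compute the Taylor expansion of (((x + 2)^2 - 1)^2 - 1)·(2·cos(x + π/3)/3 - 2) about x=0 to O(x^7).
x^6·(73/540 + 17·√(3)/45) + x^5·(-1 + 13·√(3)/15) + x^4·(-47/9 - 4·√(3)/3) + x^3·(-52/3 - 62·√(3)/9) + x^2·(-38 - 8·√(3)) + x·(-40 - 8·√(3)/3) - 40/3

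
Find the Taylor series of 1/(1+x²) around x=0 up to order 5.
x^4 - x^2 + 1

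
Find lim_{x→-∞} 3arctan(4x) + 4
Evaluate the dominant behaviour as x → -∞; each term tends to a finite value or vanishes.
Limit = 4 - 3·π/2.

Final answer: 4 - 3·π/2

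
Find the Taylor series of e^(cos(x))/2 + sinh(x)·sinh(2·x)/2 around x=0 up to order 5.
x^4·(e/12 + 5/6) + x^2·(1 - e/4) + e/2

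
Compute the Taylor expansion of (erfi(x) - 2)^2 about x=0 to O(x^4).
-8·x^3/(3·√(π)) + 4·x^2/π - 8·x/√(π) + 4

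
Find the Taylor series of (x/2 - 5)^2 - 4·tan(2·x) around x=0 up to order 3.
-32·x^3/3 + x^2/4 - 13·x + 25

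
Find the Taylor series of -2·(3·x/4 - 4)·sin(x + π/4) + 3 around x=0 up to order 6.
-17·√(2)·x^6/1440 + √(2)·x^5/480 + 7·√(2)·x^4/24 - 7·√(2)·x^3/24 - 11·√(2)·x^2/4 + 13·√(2)·x/4 + 3 + 4·√(2)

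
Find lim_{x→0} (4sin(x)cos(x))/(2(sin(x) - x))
Both numerator and denominator → 0 as x → 0; this is a 0/0 indeterminate form.
Expand each to leading order near x = 0: numerator ~ 4·x, denominator ~ -x^3/3.
The limit of the ratio is -∞.

Final answer: -∞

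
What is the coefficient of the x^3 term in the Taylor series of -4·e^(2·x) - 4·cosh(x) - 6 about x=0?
Expand to order 3: -4·e^(2·x) - 4·cosh(x) - 6 = -16·x^3/3 - 10·x^2 - 8·x - 14 + O(x^4).
The coefficient of x^3 is -16/3.

Final answer: -16/3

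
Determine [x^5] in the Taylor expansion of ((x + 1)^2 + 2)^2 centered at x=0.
Expand to order 5: ((x + 1)^2 + 2)^2 = x^4 + 4·x^3 + 10·x^2 + 12·x + 9 + O(x^6).
The coefficient of x^5 is 0.

Final answer: 0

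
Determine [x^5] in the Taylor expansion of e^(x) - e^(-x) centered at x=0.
Expand to order 5: e^(x) - e^(-x) = x^5/60 + x^3/3 + 2·x + O(x^6).
The coefficient of x^5 is 1/60.

Final answer: 1/60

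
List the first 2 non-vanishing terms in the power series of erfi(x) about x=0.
2·x^3/(3·√(π)) + 2·x/√(π)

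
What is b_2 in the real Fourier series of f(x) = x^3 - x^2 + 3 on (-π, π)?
b_2 = (1/π) ∫_{-π}^{π} f(x)·sin(2x) dx.
Evaluate the integral (use parity and integration by parts as needed): b_2 = 3/2 - π^2.

Final answer: 3/2 - π^2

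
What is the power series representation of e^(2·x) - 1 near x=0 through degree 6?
4·x^6/45 + 4·x^5/15 + 2·x^4/3 + 4·x^3/3 + 2·x^2 + 2·x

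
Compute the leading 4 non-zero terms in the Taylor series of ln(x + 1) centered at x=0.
-x^4/4 + x^3/3 - x^2/2 + x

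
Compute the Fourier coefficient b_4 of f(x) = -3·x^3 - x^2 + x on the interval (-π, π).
b_4 = (1/π) ∫_{-π}^{π} f(x)·sin(4x) dx.
Evaluate the integral (use parity and integration by parts as needed): b_4 = -17/16 + 3·π^2/2.

Final answer: -17/16 + 3·π^2/2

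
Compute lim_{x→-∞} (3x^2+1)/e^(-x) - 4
The quotient is an ∞/∞ indeterminate form as x → -∞.
Compare growth rates of the dominant terms (exponentials ≫ polynomials ≫ logarithms), or apply L'Hôpital's rule; the quotient → 0.
Adding the constant: 0 - 4 = -4. Limit = -4.

Final answer: -4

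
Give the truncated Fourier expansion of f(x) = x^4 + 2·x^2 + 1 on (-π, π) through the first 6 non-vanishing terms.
(40 - 8·π^2)·cos(x) + (-1 + 2·π^2)·cos(2·x) + (-8·π^2/9 - 8/27)·cos(3·x) + (5/16 + π^2/2)·cos(4·x) + (-8·π^2/25 - 152/625)·cos(5·x) + 1 + 2·π^2/3 + π^4/5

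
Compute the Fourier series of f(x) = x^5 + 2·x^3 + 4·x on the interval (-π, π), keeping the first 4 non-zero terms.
(-36·π^2 + 2·π^4 + 224)·sin(x) + (-π^4 - 17/2 + 3·π^2)·sin(2·x) + (-4·π^2/27 + 224/81 + 2·π^4/3)·sin(3·x) + (-π^4/2 - 3·π^2/8 - 119/64)·sin(4·x)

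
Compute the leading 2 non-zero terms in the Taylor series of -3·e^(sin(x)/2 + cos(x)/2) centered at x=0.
-3·x·e^(1/2)/2 - 3·e^(1/2)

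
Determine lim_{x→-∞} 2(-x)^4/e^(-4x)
This is an ∞/∞ indeterminate form as x → -∞.
Compare growth rates of the dominant terms (exponentials ≫ polynomials ≫ logarithms), or apply L'Hôpital's rule; the quotient → 0.
Limit = 0.

Final answer: 0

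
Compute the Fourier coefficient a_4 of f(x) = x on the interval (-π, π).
a_4 = (1/π) ∫_{-π}^{π} f(x)·cos(4x) dx.
Evaluate the integral (use parity and integration by parts as needed): a_4 = 0.

Final answer: 0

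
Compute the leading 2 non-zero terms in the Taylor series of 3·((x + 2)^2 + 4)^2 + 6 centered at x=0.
192·x + 198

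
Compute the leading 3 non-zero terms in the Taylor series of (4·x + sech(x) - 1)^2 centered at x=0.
x^4/4 - 4·x^3 + 16·x^2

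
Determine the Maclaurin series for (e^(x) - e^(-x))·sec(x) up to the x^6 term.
3·x^5/5 + 4·x^3/3 + 2·x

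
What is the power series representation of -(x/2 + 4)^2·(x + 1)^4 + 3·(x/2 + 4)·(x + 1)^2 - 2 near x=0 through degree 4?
-67·x^4/2 - 175·x^3/2 - 389·x^2/4 - 85·x/2 - 6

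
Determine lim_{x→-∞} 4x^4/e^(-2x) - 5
The quotient is an ∞/∞ indeterminate form as x → -∞.
Compare growth rates of the dominant terms (exponentials ≫ polynomials ≫ logarithms), or apply L'Hôpital's rule; the quotient → 0.
Adding the constant: 0 - 5 = -5. Limit = -5.

Final answer: -5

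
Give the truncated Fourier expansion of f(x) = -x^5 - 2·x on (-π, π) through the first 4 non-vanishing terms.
(-244 - 2·π^4 + 40·π^2)·sin(x) + (-5·π^2 + 19/2 + π^4)·sin(2·x) + (-2·π^4/3 - 188/81 + 40·π^2/27)·sin(3·x) + (-5·π^2/8 + 79/64 + π^4/2)·sin(4·x)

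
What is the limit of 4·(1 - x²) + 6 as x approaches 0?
Direct substitution at x = 0 gives 10.

Final answer: 10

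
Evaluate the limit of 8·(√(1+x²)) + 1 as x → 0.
Direct substitution at x = 0 gives 9.

Final answer: 9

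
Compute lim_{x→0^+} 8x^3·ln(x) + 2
The product is a 0·∞ indeterminate form at x → 0⁺.
Rewrite the product as 8·ln(x) / x^(-3) and apply L'Hôpital, or use the standard hierarchy x^(-3) ≫ |ln x| as x → 0⁺.
The indeterminate product → 0, so the limit = 2.

Final answer: 2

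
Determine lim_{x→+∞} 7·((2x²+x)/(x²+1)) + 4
Evaluate the dominant behaviour as x → +∞; each term tends to a finite value or vanishes.
Limit = 18.

Final answer: 18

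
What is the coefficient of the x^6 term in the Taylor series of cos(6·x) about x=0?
Expand to order 6: cos(6·x) = -324·x^6/5 + 54·x^4 - 18·x^2 + 1 + O(x^7).
The coefficient of x^6 is -324/5.

Final answer: -324/5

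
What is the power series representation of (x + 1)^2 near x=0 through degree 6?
x^2 + 2·x + 1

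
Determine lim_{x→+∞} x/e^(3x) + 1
The quotient is an ∞/∞ indeterminate form as x → +∞.
The exponential denominator e^(3x) dominates the polynomial numerator (e^x ≫ x as x → ∞), so the quotient → 0.
Adding the constant: 0 + 1 = 1. Limit = 1.

Final answer: 1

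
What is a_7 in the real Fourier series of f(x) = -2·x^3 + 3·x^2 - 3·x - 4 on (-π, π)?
a_7 = (1/π) ∫_{-π}^{π} f(x)·cos(7x) dx.
Evaluate the integral (use parity and integration by parts as needed): a_7 = -12/49.

Final answer: -12/49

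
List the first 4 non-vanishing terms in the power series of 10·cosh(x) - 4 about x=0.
x^6/72 + 5·x^4/12 + 5·x^2 + 6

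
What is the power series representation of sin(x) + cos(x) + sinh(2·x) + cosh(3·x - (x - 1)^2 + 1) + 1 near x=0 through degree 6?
559·x^6/20 - 2467·x^5/120 + 319·x^4/12 - 23·x^3/6 + 12·x^2 + 3·x + 3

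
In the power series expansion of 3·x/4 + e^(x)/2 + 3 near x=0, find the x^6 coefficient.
Expand to order 6: 3·x/4 + e^(x)/2 + 3 = x^6/1440 + x^5/240 + x^4/48 + x^3/12 + x^2/4 + 5·x/4 + 7/2 + O(x^7).
The coefficient of x^6 is 1/1440.

Final answer: 1/1440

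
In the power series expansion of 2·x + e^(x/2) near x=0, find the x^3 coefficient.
Expand to order 3: 2·x + e^(x/2) = x^3/48 + x^2/8 + 5·x/2 + 1 + O(x^4).
The coefficient of x^3 is 1/48.

Final answer: 1/48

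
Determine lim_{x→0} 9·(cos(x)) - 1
Direct substitution at x = 0 gives 8.

Final answer: 8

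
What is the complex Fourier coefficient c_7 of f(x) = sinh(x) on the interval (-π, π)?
Compute the real Fourier coefficients first: a_7 = 0, b_7 = 7·sinh(π)/(25·π).
Then c_7 = (a_7 − i·b_7)/2 = -7·i·sinh(π)/(50·π).

Final answer: -7·i·sinh(π)/(50·π)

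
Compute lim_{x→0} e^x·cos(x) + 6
Direct substitution at x = 0 gives 7.

Final answer: 7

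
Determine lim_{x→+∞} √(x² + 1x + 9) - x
This is an ∞ − ∞ indeterminate form.
Multiply and divide by the conjugate √(x²+1x + 9) + x; the x² terms cancel, leaving (1x + 9)/(√(x²+1x + 9)+x) → 1/2.
Limit = 1/2.

Final answer: 1/2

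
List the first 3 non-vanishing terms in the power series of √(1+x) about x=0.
-x^2/8 + x/2 + 1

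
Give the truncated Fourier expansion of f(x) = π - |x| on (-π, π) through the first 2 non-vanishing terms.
4·cos(x)/π + π/2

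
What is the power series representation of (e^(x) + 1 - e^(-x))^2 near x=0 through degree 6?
8·x^6/45 + x^5/30 + 4·x^4/3 + 2·x^3/3 + 4·x^2 + 4·x + 1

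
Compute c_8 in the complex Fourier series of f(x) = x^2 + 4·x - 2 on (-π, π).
Compute the real Fourier coefficients first: a_8 = 1/16, b_8 = -1.
Then c_8 = (a_8 − i·b_8)/2 = 1/32 + i/2.

Final answer: 1/32 + i/2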